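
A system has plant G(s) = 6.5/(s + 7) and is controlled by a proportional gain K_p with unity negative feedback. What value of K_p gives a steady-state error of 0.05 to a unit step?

K_p = 20.5

Steady-state error for a unit step on this type-0 loop is 1/(1 + K_p·G(0)).
G(0) = 0.9286. Require 1/(1 + K_p·0.9286) = 0.05, so 1 + 0.9286·K_p = 20.
K_p = (20 − 1)/0.9286 = 20.5.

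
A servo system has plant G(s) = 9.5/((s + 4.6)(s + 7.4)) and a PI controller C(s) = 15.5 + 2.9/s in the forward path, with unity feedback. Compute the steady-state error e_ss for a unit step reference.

The open loop C(s)G(s) has a pole at the origin (type 1), so the static position error constant is infinite and e_ss = 1/(1+∞) = 0.

0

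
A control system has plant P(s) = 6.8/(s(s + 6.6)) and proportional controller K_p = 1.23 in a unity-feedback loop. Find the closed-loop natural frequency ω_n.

ω_n = 2.89 rad/s

The closed-loop denominator is s(s+6.6) + 1.23·6.8 = s² + 6.6s + 8.364.
So ω_n² = 8.364 ⇒ ω_n = 2.892 rad/s, and ζ = 6.6/(2ω_n) = 1.14.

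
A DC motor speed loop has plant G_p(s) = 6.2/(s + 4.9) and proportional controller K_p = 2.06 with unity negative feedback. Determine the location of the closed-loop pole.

Closed-loop transfer function: T(s) = K_p·G_p(s)/(1 + K_p·G_p(s)) = 12.77/(s + 4.9 + 12.77) = 12.77/(s + 17.67).
The closed-loop pole is at s = −17.67.

s = -17.67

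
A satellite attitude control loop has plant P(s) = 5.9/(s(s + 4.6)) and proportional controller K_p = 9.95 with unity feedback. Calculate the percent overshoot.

37.2%

The closed-loop denominator s² + 4.6s + 58.7 gives ω_n = √58.7 = 7.662 and ζ = 4.6/(2ω_n) = 0.3002.
%OS = 100·exp(−πζ/√(1−ζ²)) = 100·exp(−π·0.3002/√0.9099) = 37.2%.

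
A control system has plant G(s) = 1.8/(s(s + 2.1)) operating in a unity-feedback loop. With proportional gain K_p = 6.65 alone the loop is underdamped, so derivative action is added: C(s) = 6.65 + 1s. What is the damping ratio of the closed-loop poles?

ζ = 0.564

Forward path: (6.65 + 1s)·1.8/(s(s+2.1)). The closed-loop characteristic equation is s² + (2.1 + 1.8·1)s + 1.8·6.65 = 0.
That is s² + 3.9s + 11.97 = 0, so ω_n = 3.46 rad/s and ζ = 3.9/(2·3.46) = 0.5636.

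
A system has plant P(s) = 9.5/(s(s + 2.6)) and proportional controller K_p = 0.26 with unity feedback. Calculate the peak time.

The closed-loop denominator s² + 2.6s + 2.47 gives ω_n = √2.47 = 1.572 and ζ = 2.6/(2ω_n) = 0.8272.
Damped frequency ω_d = ω_n√(1−ζ²) = 0.8832 rad/s, so peak time T_p = π/ω_d = 3.56 s.

T_p = 3.56 s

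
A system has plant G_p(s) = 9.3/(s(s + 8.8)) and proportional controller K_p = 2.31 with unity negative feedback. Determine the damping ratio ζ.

ζ = 0.949

With unity feedback the closed-loop characteristic equation is s² + 8.8s + 2.31·9.3 = s² + 8.8s + 21.48 = 0.
So ω_n² = 21.48 ⇒ ω_n = 4.635 rad/s, and ζ = 8.8/(2ω_n) = 0.949.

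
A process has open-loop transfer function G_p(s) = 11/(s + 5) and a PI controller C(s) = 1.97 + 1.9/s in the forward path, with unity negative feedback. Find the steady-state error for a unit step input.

0

The open loop C(s)G_p(s) has a pole at the origin (type 1), so the static position error constant is infinite and e_ss = 1/(1+∞) = 0.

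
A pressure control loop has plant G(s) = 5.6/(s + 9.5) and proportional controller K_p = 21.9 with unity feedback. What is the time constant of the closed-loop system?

τ = 0.00757 s

Closed-loop transfer function: T(s) = K_p·G(s)/(1 + K_p·G(s)) = 122.6/(s + 9.5 + 122.6) = 122.6/(s + 132.1).
Time constant τ = 1/132.1 = 0.00757 s.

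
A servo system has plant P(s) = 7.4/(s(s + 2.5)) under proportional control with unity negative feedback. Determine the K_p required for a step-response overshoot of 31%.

From %OS = 100·exp(−πζ/√(1−ζ²)) = 31%, ζ = −ln(0.31)/√(π²+ln²(0.31)) = 0.3493.
Characteristic equation s² + 2.5s + 7.4K_p = 0 gives ζ = 2.5/(2√(7.4K_p)).
Setting ζ = 0.3493: √(7.4K_p) = 2.5/(2·0.3493) = 3.578, so K_p = 12.81/7.4 = 1.73.

K_p = 1.73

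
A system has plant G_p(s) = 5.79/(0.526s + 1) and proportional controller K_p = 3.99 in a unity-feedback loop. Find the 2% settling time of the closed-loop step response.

T_s ≈ 0.0873 s

Closed loop: T(s) = K_p·G_p/(1+K_p·G_p) = 23.1/(0.526s + 1 + 23.1), with pole at s = −(1 + 23.1)/0.526 = −45.82.
τ = 1/45.82 = 0.02182 s, so 2% settling time ≈ 4τ = 0.0873 s.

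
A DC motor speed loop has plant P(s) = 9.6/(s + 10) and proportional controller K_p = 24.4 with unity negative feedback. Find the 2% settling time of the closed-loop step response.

Closed-loop transfer function: T(s) = K_p·P(s)/(1 + K_p·P(s)) = 234.2/(s + 10 + 234.2) = 234.2/(s + 244.2).
Time constant τ = 1/244.2 = 0.004094 s, so the 2% settling time is about 4τ = 0.0164 s.

T_s ≈ 0.0164 s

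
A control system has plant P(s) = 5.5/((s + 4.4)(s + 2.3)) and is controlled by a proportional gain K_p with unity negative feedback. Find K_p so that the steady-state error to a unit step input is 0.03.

K_p = 59.5

For a type-0 loop with proportional control, e_ss = 1/(1 + K_p·P(0)).
P(0) = 0.5435. Require 1/(1 + K_p·0.5435) = 0.03, so 1 + 0.5435·K_p = 33.33.
K_p = (33.33 − 1)/0.5435 = 59.5.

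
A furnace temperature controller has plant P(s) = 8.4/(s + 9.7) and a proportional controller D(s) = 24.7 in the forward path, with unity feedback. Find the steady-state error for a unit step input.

The loop is type 0. Static position error constant K_pos = D(0)·P(0) = 24.7·0.866 = 21.39.
Steady-state error to a unit step: e_ss = 1/(1+K_pos) = 1/22.39 = 0.0447.

0.0447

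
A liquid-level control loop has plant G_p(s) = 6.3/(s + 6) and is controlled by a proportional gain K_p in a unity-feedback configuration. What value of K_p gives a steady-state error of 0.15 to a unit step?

K_p = 5.4

Steady-state error for a unit step on this type-0 loop is 1/(1 + K_p·G_p(0)).
G_p(0) = 1.05. Require 1/(1 + K_p·1.05) = 0.15, so 1 + 1.05·K_p = 6.667.
K_p = (6.667 − 1)/1.05 = 5.4.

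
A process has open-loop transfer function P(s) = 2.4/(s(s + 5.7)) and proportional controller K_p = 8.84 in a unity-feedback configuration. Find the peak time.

Closed-loop characteristic equation: s² + 5.7s + 21.22 = 0, so ω_n = 4.606 rad/s and ζ = 5.7/(2·4.606) = 0.6187.
Damped frequency ω_d = ω_n√(1−ζ²) = 3.618 rad/s, so peak time T_p = π/ω_d = 0.868 s.

T_p = 0.868 s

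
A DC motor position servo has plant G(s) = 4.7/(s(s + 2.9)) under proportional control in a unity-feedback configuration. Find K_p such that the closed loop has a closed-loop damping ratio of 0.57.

K_p = 1.38

Closed-loop characteristic equation: s² + 2.9s + K_p·4.7 = 0.
So ω_n = √(4.7K_p) and 2ζω_n = 2.9, giving ζ = 2.9/(2√(4.7K_p)).
Setting ζ = 0.57: √(4.7K_p) = 2.9/(2·0.57) = 2.544, so K_p = 6.471/4.7 = 1.38.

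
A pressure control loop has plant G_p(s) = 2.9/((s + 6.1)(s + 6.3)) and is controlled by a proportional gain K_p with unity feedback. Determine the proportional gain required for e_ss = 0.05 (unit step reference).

The loop is type 0, so e_ss(step) = 1/(1 + K_pos) with K_pos = K_p·G_p(0).
G_p(0) = 0.07546. Require 1/(1 + K_p·0.07546) = 0.05, so 1 + 0.07546·K_p = 20.
K_p = (20 − 1)/0.07546 = 252.

K_p = 252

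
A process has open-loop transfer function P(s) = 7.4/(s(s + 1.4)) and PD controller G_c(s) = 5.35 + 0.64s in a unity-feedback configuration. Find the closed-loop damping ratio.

Forward path: (5.35 + 0.64s)·7.4/(s(s+1.4)). The closed-loop characteristic equation is s² + (1.4 + 7.4·0.64)s + 7.4·5.35 = 0.
That is s² + 6.136s + 39.59 = 0, so ω_n = 6.292 rad/s and ζ = 6.136/(2·6.292) = 0.4876.

ζ = 0.488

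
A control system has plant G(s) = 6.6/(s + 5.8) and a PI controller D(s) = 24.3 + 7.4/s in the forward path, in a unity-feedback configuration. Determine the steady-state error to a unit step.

0

The open loop D(s)G(s) has a pole at the origin (type 1), so the static position error constant is infinite and e_ss = 1/(1+∞) = 0.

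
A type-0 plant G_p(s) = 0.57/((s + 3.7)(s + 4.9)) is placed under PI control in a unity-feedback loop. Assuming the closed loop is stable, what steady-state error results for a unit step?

The PI controller's integrator makes the forward path type 1, so e_ss to a step is zero.

0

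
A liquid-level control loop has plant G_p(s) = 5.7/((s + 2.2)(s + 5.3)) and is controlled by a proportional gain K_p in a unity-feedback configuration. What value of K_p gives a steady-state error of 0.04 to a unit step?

For a type-0 loop with proportional control, e_ss = 1/(1 + K_p·G_p(0)).
G_p(0) = 0.4889. Require 1/(1 + K_p·0.4889) = 0.04, so 1 + 0.4889·K_p = 25.
K_p = (25 − 1)/0.4889 = 49.1.

K_p = 49.1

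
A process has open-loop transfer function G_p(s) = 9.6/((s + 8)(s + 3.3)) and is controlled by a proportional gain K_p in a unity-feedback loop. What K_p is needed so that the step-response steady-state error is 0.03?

K_p = 88.9

For a type-0 loop with proportional control, e_ss = 1/(1 + K_p·G_p(0)).
G_p(0) = 0.3636. Require 1/(1 + K_p·0.3636) = 0.03, so 1 + 0.3636·K_p = 33.33.
K_p = (33.33 − 1)/0.3636 = 88.9.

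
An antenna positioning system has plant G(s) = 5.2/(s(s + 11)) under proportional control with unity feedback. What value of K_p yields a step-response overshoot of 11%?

K_p = 17.6

From %OS = 100·exp(−πζ/√(1−ζ²)) = 11%, ζ = −ln(0.11)/√(π²+ln²(0.11)) = 0.5749.
Characteristic equation s² + 11s + 5.2K_p = 0 gives ζ = 11/(2√(5.2K_p)).
Setting ζ = 0.5749: √(5.2K_p) = 11/(2·0.5749) = 9.567, so K_p = 91.53/5.2 = 17.6.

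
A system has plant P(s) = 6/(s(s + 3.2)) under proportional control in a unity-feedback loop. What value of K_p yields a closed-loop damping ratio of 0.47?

Closed-loop characteristic equation: s² + 3.2s + K_p·6 = 0.
So ω_n = √(6K_p) and 2ζω_n = 3.2, giving ζ = 3.2/(2√(6K_p)).
Setting ζ = 0.47: √(6K_p) = 3.2/(2·0.47) = 3.404, so K_p = 11.59/6 = 1.93.

K_p = 1.93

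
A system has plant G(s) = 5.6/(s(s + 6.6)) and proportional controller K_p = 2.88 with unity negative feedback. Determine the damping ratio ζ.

ζ = 0.822

The closed-loop denominator is s(s+6.6) + 2.88·5.6 = s² + 6.6s + 16.13.
Matching s² + 2ζω_n s + ω_n²: ω_n = √16.13 = 4.016 rad/s and 2ζω_n = 6.6, so ζ = 6.6/(2·4.016) = 0.822.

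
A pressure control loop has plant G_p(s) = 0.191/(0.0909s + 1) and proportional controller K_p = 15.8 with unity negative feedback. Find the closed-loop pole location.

Closed loop: T(s) = K_p·G_p/(1+K_p·G_p) = 3.018/(0.0909s + 1 + 3.018), with pole at s = −(1 + 3.018)/0.0909 = −44.2.

s = -44.2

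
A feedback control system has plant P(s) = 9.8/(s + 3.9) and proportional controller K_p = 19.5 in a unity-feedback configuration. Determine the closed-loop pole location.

s = -195

Closed-loop transfer function: T(s) = K_p·P(s)/(1 + K_p·P(s)) = 191.1/(s + 3.9 + 191.1) = 191.1/(s + 195).
The closed-loop pole is at s = −195.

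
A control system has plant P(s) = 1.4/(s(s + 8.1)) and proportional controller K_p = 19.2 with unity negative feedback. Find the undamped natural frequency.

The closed-loop denominator is s(s+8.1) + 19.2·1.4 = s² + 8.1s + 26.88.
Matching s² + 2ζω_n s + ω_n²: ω_n = √26.88 = 5.185 rad/s and 2ζω_n = 8.1, so ζ = 8.1/(2·5.185) = 0.781.

ω_n = 5.18 rad/s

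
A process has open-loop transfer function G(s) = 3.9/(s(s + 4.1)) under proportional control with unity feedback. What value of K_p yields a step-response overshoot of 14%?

K_p = 3.83

From %OS = 100·exp(−πζ/√(1−ζ²)) = 14%, ζ = −ln(0.14)/√(π²+ln²(0.14)) = 0.5305.
Characteristic equation s² + 4.1s + 3.9K_p = 0 gives ζ = 4.1/(2√(3.9K_p)).
Setting ζ = 0.5305: √(3.9K_p) = 4.1/(2·0.5305) = 3.864, so K_p = 14.93/3.9 = 3.83.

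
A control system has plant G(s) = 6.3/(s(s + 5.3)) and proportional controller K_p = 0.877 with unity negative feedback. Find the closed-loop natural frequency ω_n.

With unity feedback the closed-loop characteristic equation is s² + 5.3s + 0.877·6.3 = s² + 5.3s + 5.525 = 0.
So ω_n² = 5.525 ⇒ ω_n = 2.351 rad/s, and ζ = 5.3/(2ω_n) = 1.13.

ω_n = 2.35 rad/s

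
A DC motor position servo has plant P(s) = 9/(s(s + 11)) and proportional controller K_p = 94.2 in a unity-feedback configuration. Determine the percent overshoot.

54.6%

The closed-loop denominator s² + 11s + 847.8 gives ω_n = √847.8 = 29.12 and ζ = 11/(2ω_n) = 0.1889.
%OS = 100·exp(−πζ/√(1−ζ²)) = 100·exp(−π·0.1889/√0.9643) = 54.6%.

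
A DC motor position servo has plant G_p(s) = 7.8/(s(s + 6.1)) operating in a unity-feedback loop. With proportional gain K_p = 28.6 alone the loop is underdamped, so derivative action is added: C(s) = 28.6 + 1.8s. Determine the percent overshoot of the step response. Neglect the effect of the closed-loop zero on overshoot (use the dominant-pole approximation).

5.68%

Forward path: (28.6 + 1.8s)·7.8/(s(s+6.1)). The closed-loop characteristic equation is s² + (6.1 + 7.8·1.8)s + 7.8·28.6 = 0.
That is s² + 20.14s + 223.1 = 0, so ω_n = 14.94 rad/s and ζ = 20.14/(2·14.94) = 0.6742.
%OS = 100·exp(−πζ/√(1−ζ²)) = 5.68%.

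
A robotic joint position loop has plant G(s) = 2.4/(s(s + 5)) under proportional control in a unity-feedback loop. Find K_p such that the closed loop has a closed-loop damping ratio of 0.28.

K_p = 33.2

Closed-loop characteristic equation: s² + 5s + K_p·2.4 = 0.
So ω_n = √(2.4K_p) and 2ζω_n = 5, giving ζ = 5/(2√(2.4K_p)).
Setting ζ = 0.28: √(2.4K_p) = 5/(2·0.28) = 8.929, so K_p = 79.72/2.4 = 33.2.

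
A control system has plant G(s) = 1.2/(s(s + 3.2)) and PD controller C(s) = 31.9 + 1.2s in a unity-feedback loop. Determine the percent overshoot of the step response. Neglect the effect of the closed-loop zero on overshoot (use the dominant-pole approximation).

Forward path: (31.9 + 1.2s)·1.2/(s(s+3.2)). The closed-loop characteristic equation is s² + (3.2 + 1.2·1.2)s + 1.2·31.9 = 0.
That is s² + 4.64s + 38.28 = 0, so ω_n = 6.187 rad/s and ζ = 4.64/(2·6.187) = 0.375.
%OS = 100·exp(−πζ/√(1−ζ²)) = 28.1%.

28.1%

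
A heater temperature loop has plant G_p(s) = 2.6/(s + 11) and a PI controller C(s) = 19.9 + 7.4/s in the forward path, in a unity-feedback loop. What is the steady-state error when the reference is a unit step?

0

The open loop C(s)G_p(s) has a pole at the origin (type 1), so the static position error constant is infinite and e_ss = 1/(1+∞) = 0.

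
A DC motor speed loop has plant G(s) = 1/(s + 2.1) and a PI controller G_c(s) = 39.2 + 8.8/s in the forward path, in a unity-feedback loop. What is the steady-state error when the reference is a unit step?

0

The open loop G_c(s)G(s) has a pole at the origin (type 1), so the static position error constant is infinite and e_ss = 1/(1+∞) = 0.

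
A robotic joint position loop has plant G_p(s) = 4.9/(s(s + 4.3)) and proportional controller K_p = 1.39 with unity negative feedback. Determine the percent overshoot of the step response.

Closed-loop characteristic equation: s² + 4.3s + 6.811 = 0, so ω_n = 2.61 rad/s and ζ = 4.3/(2·2.61) = 0.8238.
%OS = 100·exp(−πζ/√(1−ζ²)) = 100·exp(−π·0.8238/√0.3213) = 1.04%.

1.04%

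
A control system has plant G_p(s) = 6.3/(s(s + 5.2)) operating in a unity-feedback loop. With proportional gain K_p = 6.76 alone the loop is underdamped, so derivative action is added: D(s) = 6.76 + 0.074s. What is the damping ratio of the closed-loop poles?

Forward path: (6.76 + 0.074s)·6.3/(s(s+5.2)). The closed-loop characteristic equation is s² + (5.2 + 6.3·0.074)s + 6.3·6.76 = 0.
That is s² + 5.666s + 42.59 = 0, so ω_n = 6.526 rad/s and ζ = 5.666/(2·6.526) = 0.4341.

ζ = 0.434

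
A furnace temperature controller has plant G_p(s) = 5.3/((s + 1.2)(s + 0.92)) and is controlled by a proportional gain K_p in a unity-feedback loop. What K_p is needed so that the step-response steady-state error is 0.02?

Steady-state error for a unit step on this type-0 loop is 1/(1 + K_p·G_p(0)).
G_p(0) = 4.801. Require 1/(1 + K_p·4.801) = 0.02, so 1 + 4.801·K_p = 50.
K_p = (50 − 1)/4.801 = 10.2.

K_p = 10.2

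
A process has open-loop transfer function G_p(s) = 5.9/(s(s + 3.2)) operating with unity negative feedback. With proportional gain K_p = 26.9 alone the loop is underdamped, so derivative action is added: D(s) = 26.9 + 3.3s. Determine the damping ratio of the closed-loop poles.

Forward path: (26.9 + 3.3s)·5.9/(s(s+3.2)). The closed-loop characteristic equation is s² + (3.2 + 5.9·3.3)s + 5.9·26.9 = 0.
That is s² + 22.67s + 158.7 = 0, so ω_n = 12.6 rad/s and ζ = 22.67/(2·12.6) = 0.8997.

ζ = 0.9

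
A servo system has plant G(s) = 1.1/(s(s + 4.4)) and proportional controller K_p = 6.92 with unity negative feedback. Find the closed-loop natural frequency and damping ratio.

ω_n = 2.76 rad/s, ζ = 0.797

1 + K_p·G(s) = 0 gives s² + 4.4s + 7.612 = 0.
Matching s² + 2ζω_n s + ω_n²: ω_n = √7.612 = 2.759 rad/s and 2ζω_n = 4.4, so ζ = 4.4/(2·2.759) = 0.797.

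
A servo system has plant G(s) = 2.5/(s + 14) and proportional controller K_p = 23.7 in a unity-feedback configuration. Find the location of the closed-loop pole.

s = -73.25

Closed-loop transfer function: T(s) = K_p·G(s)/(1 + K_p·G(s)) = 59.25/(s + 14 + 59.25) = 59.25/(s + 73.25).
The closed-loop pole is at s = −73.25.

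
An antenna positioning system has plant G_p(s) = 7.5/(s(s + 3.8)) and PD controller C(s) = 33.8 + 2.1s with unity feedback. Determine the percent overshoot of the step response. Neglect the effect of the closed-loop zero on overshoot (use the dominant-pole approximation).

Forward path: (33.8 + 2.1s)·7.5/(s(s+3.8)). The closed-loop characteristic equation is s² + (3.8 + 7.5·2.1)s + 7.5·33.8 = 0.
That is s² + 19.55s + 253.5 = 0, so ω_n = 15.92 rad/s and ζ = 19.55/(2·15.92) = 0.6139.
%OS = 100·exp(−πζ/√(1−ζ²)) = 8.69%.

8.69%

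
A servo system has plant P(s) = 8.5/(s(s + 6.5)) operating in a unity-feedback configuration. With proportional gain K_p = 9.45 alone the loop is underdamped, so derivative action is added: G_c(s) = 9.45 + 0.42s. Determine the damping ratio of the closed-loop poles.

Forward path: (9.45 + 0.42s)·8.5/(s(s+6.5)). The closed-loop characteristic equation is s² + (6.5 + 8.5·0.42)s + 8.5·9.45 = 0.
That is s² + 10.07s + 80.32 = 0, so ω_n = 8.962 rad/s and ζ = 10.07/(2·8.962) = 0.5618.

ζ = 0.562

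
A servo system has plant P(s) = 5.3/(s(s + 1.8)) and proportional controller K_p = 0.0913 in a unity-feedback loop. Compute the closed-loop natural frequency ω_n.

ω_n = 0.696 rad/s

With unity feedback the closed-loop characteristic equation is s² + 1.8s + 0.0913·5.3 = s² + 1.8s + 0.4839 = 0.
So ω_n² = 0.4839 ⇒ ω_n = 0.6956 rad/s, and ζ = 1.8/(2ω_n) = 1.29.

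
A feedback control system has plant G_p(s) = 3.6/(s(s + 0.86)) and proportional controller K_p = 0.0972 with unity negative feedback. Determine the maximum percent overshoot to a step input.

Closed-loop characteristic equation: s² + 0.86s + 0.3499 = 0, so ω_n = 0.5915 rad/s and ζ = 0.86/(2·0.5915) = 0.7269.
%OS = 100·exp(−πζ/√(1−ζ²)) = 100·exp(−π·0.7269/√0.4716) = 3.6%.

3.6%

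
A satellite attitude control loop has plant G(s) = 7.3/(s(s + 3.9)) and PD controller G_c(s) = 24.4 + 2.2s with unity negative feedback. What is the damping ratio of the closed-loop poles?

ζ = 0.748

Forward path: (24.4 + 2.2s)·7.3/(s(s+3.9)). The closed-loop characteristic equation is s² + (3.9 + 7.3·2.2)s + 7.3·24.4 = 0.
That is s² + 19.96s + 178.1 = 0, so ω_n = 13.35 rad/s and ζ = 19.96/(2·13.35) = 0.7478.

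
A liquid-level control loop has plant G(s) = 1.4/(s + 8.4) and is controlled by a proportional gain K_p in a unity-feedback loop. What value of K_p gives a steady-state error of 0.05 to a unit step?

For a type-0 loop with proportional control, e_ss = 1/(1 + K_p·G(0)).
G(0) = 0.1667. Require 1/(1 + K_p·0.1667) = 0.05, so 1 + 0.1667·K_p = 20.
K_p = (20 − 1)/0.1667 = 114.

K_p = 114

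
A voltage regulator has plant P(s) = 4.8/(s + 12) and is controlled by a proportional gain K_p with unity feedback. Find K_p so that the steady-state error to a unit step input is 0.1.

For a type-0 loop with proportional control, e_ss = 1/(1 + K_p·P(0)).
P(0) = 0.4. Require 1/(1 + K_p·0.4) = 0.1, so 1 + 0.4·K_p = 10.
K_p = (10 − 1)/0.4 = 22.5.

K_p = 22.5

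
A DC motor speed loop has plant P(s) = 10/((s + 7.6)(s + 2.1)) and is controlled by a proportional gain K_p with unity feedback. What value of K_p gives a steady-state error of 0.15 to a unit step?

K_p = 9.04

For a type-0 loop with proportional control, e_ss = 1/(1 + K_p·P(0)).
P(0) = 0.6266. Require 1/(1 + K_p·0.6266) = 0.15, so 1 + 0.6266·K_p = 6.667.
K_p = (6.667 − 1)/0.6266 = 9.04.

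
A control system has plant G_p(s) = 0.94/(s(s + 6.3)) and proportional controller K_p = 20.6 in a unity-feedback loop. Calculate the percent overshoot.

3.99%

The closed-loop denominator s² + 6.3s + 19.36 gives ω_n = √19.36 = 4.4 and ζ = 6.3/(2ω_n) = 0.7158.
%OS = 100·exp(−πζ/√(1−ζ²)) = 100·exp(−π·0.7158/√0.4876) = 3.99%.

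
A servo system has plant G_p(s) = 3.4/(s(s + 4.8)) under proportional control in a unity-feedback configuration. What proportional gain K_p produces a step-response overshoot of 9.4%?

From %OS = 100·exp(−πζ/√(1−ζ²)) = 9.4%, ζ = −ln(0.094)/√(π²+ln²(0.094)) = 0.6013.
Characteristic equation s² + 4.8s + 3.4K_p = 0 gives ζ = 4.8/(2√(3.4K_p)).
Setting ζ = 0.6013: √(3.4K_p) = 4.8/(2·0.6013) = 3.991, so K_p = 15.93/3.4 = 4.68.

K_p = 4.68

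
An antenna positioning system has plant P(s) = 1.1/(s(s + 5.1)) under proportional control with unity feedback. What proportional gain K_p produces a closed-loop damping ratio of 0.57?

K_p = 18.2

Closed-loop characteristic equation: s² + 5.1s + K_p·1.1 = 0.
So ω_n = √(1.1K_p) and 2ζω_n = 5.1, giving ζ = 5.1/(2√(1.1K_p)).
Setting ζ = 0.57: √(1.1K_p) = 5.1/(2·0.57) = 4.474, so K_p = 20.01/1.1 = 18.2.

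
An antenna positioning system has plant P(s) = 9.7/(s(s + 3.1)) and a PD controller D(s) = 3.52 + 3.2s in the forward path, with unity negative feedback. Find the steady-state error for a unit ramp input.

The loop has one pole at the origin (type 1). Velocity error constant K_v = lim_{s→0} s·D(s)P(s) = 3.52·9.7/3.1 = 11.01.
Steady-state error to a unit ramp: e_ss = 1/K_v = 0.0908.

0.0908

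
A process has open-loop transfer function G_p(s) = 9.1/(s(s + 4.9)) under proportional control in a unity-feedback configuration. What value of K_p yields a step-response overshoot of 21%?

From %OS = 100·exp(−πζ/√(1−ζ²)) = 21%, ζ = −ln(0.21)/√(π²+ln²(0.21)) = 0.4449.
Characteristic equation s² + 4.9s + 9.1K_p = 0 gives ζ = 4.9/(2√(9.1K_p)).
Setting ζ = 0.4449: √(9.1K_p) = 4.9/(2·0.4449) = 5.507, so K_p = 30.33/9.1 = 3.33.

K_p = 3.33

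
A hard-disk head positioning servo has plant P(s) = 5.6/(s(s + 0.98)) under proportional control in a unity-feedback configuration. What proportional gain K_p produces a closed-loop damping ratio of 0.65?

K_p = 0.101

Closed-loop characteristic equation: s² + 0.98s + K_p·5.6 = 0.
So ω_n = √(5.6K_p) and 2ζω_n = 0.98, giving ζ = 0.98/(2√(5.6K_p)).
Setting ζ = 0.65: √(5.6K_p) = 0.98/(2·0.65) = 0.7538, so K_p = 0.5683/5.6 = 0.101.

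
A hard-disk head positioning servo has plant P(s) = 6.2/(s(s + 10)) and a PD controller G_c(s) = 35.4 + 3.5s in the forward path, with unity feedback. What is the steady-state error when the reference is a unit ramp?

0.0456

The loop has one pole at the origin (type 1). Velocity error constant K_v = lim_{s→0} s·G_c(s)P(s) = 35.4·6.2/10 = 21.95.
Steady-state error to a unit ramp: e_ss = 1/K_v = 0.0456.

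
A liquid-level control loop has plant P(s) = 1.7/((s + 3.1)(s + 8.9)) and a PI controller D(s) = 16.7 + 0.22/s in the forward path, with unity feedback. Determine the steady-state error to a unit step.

0

The open loop D(s)P(s) has a pole at the origin (type 1), so the static position error constant is infinite and e_ss = 1/(1+∞) = 0.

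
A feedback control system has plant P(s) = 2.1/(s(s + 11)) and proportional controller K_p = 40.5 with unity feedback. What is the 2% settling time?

T_s ≈ 0.727 s

From 1 + K_pP(s) = 0: s² + 11s + 85.05 = 0 ⇒ ω_n = 9.222, ζ = 0.5964.
2% settling time T_s ≈ 4/(ζω_n) = 4/5.5 = 0.727 s.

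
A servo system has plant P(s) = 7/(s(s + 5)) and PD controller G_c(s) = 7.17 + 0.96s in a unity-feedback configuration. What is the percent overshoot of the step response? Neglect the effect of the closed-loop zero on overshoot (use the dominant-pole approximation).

Forward path: (7.17 + 0.96s)·7/(s(s+5)). The closed-loop characteristic equation is s² + (5 + 7·0.96)s + 7·7.17 = 0.
That is s² + 11.72s + 50.19 = 0, so ω_n = 7.084 rad/s and ζ = 11.72/(2·7.084) = 0.8272.
%OS = 100·exp(−πζ/√(1−ζ²)) = 0.981%.

0.981%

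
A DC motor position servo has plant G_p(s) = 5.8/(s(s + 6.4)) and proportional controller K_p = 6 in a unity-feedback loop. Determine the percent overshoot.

Closed-loop characteristic equation: s² + 6.4s + 34.8 = 0, so ω_n = 5.899 rad/s and ζ = 6.4/(2·5.899) = 0.5425.
%OS = 100·exp(−πζ/√(1−ζ²)) = 100·exp(−π·0.5425/√0.7057) = 13.2%.

13.2%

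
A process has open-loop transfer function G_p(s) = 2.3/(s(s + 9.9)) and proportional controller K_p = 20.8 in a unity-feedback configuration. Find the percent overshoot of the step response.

The closed-loop denominator s² + 9.9s + 47.84 gives ω_n = √47.84 = 6.917 and ζ = 9.9/(2ω_n) = 0.7157.
%OS = 100·exp(−πζ/√(1−ζ²)) = 100·exp(−π·0.7157/√0.4878) = 4%.

4%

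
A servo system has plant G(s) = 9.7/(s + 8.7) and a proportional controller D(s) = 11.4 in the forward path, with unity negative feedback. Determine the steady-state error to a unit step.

The loop is type 0. Static position error constant K_pos = D(0)·G(0) = 11.4·1.115 = 12.71.
Steady-state error to a unit step: e_ss = 1/(1+K_pos) = 1/13.71 = 0.0729.

0.0729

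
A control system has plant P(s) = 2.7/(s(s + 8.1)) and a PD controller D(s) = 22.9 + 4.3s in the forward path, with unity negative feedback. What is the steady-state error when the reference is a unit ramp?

The loop has one pole at the origin (type 1). Velocity error constant K_v = lim_{s→0} s·D(s)P(s) = 22.9·2.7/8.1 = 7.633.
Steady-state error to a unit ramp: e_ss = 1/K_v = 0.131.

0.131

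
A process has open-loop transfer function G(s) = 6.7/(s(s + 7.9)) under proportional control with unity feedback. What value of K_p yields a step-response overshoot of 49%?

K_p = 47.5

From %OS = 100·exp(−πζ/√(1−ζ²)) = 49%, ζ = −ln(0.49)/√(π²+ln²(0.49)) = 0.2214.
Characteristic equation s² + 7.9s + 6.7K_p = 0 gives ζ = 7.9/(2√(6.7K_p)).
Setting ζ = 0.2214: √(6.7K_p) = 7.9/(2·0.2214) = 17.84, so K_p = 318.2/6.7 = 47.5.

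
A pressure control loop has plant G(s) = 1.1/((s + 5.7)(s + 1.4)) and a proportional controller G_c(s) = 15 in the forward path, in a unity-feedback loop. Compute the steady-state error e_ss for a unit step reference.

0.326

The loop is type 0. Static position error constant K_pos = G_c(0)·G(0) = 15·0.1378 = 2.068.
Steady-state error to a unit step: e_ss = 1/(1+K_pos) = 1/3.068 = 0.326.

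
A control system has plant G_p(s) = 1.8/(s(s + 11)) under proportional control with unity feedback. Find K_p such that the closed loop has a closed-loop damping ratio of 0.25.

Closed-loop characteristic equation: s² + 11s + K_p·1.8 = 0.
So ω_n = √(1.8K_p) and 2ζω_n = 11, giving ζ = 11/(2√(1.8K_p)).
Setting ζ = 0.25: √(1.8K_p) = 11/(2·0.25) = 22, so K_p = 484/1.8 = 269.

K_p = 269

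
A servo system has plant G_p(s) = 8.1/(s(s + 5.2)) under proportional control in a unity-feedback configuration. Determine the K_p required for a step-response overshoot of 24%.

K_p = 4.88

From %OS = 100·exp(−πζ/√(1−ζ²)) = 24%, ζ = −ln(0.24)/√(π²+ln²(0.24)) = 0.4136.
Characteristic equation s² + 5.2s + 8.1K_p = 0 gives ζ = 5.2/(2√(8.1K_p)).
Setting ζ = 0.4136: √(8.1K_p) = 5.2/(2·0.4136) = 6.286, so K_p = 39.52/8.1 = 4.88.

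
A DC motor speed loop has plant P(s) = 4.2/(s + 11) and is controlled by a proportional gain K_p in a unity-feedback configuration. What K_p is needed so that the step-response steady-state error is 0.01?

K_p = 259

Steady-state error for a unit step on this type-0 loop is 1/(1 + K_p·P(0)).
P(0) = 0.3818. Require 1/(1 + K_p·0.3818) = 0.01, so 1 + 0.3818·K_p = 100.
K_p = (100 − 1)/0.3818 = 259.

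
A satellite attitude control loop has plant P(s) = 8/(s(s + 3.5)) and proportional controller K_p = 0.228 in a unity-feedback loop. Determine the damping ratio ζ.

1 + K_p·P(s) = 0 gives s² + 3.5s + 1.824 = 0.
Matching s² + 2ζω_n s + ω_n²: ω_n = √1.824 = 1.351 rad/s and 2ζω_n = 3.5, so ζ = 3.5/(2·1.351) = 1.3.

ζ = 1.3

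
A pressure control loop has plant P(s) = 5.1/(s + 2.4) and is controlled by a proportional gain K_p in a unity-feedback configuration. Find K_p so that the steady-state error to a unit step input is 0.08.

The loop is type 0, so e_ss(step) = 1/(1 + K_pos) with K_pos = K_p·P(0).
P(0) = 2.125. Require 1/(1 + K_p·2.125) = 0.08, so 1 + 2.125·K_p = 12.5.
K_p = (12.5 − 1)/2.125 = 5.41.

K_p = 5.41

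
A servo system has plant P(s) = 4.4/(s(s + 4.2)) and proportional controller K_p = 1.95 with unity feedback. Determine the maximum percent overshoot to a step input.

3.95%

Closed-loop characteristic equation: s² + 4.2s + 8.58 = 0, so ω_n = 2.929 rad/s and ζ = 4.2/(2·2.929) = 0.7169.
%OS = 100·exp(−πζ/√(1−ζ²)) = 100·exp(−π·0.7169/√0.486) = 3.95%.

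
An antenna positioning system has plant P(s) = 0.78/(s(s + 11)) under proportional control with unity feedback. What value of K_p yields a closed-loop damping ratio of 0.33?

Closed-loop characteristic equation: s² + 11s + K_p·0.78 = 0.
So ω_n = √(0.78K_p) and 2ζω_n = 11, giving ζ = 11/(2√(0.78K_p)).
Setting ζ = 0.33: √(0.78K_p) = 11/(2·0.33) = 16.67, so K_p = 277.8/0.78 = 356.

K_p = 356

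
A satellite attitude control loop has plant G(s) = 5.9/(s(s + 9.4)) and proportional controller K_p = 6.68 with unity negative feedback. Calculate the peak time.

Closed-loop characteristic equation: s² + 9.4s + 39.41 = 0, so ω_n = 6.278 rad/s and ζ = 9.4/(2·6.278) = 0.7487.
Damped frequency ω_d = ω_n√(1−ζ²) = 4.162 rad/s, so peak time T_p = π/ω_d = 0.755 s.

T_p = 0.755 s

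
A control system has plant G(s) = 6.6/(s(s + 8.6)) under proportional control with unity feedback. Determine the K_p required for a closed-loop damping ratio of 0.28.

K_p = 35.7

Closed-loop characteristic equation: s² + 8.6s + K_p·6.6 = 0.
So ω_n = √(6.6K_p) and 2ζω_n = 8.6, giving ζ = 8.6/(2√(6.6K_p)).
Setting ζ = 0.28: √(6.6K_p) = 8.6/(2·0.28) = 15.36, so K_p = 235.8/6.6 = 35.7.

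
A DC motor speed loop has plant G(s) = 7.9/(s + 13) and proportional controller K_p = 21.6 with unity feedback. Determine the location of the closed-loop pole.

s = -183.6

Closed-loop transfer function: T(s) = K_p·G(s)/(1 + K_p·G(s)) = 170.6/(s + 13 + 170.6) = 170.6/(s + 183.6).
The closed-loop pole is at s = −183.6.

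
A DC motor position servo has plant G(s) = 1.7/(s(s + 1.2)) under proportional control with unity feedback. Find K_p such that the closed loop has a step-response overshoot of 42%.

From %OS = 100·exp(−πζ/√(1−ζ²)) = 42%, ζ = −ln(0.42)/√(π²+ln²(0.42)) = 0.2662.
Characteristic equation s² + 1.2s + 1.7K_p = 0 gives ζ = 1.2/(2√(1.7K_p)).
Setting ζ = 0.2662: √(1.7K_p) = 1.2/(2·0.2662) = 2.254, so K_p = 5.081/1.7 = 2.99.

K_p = 2.99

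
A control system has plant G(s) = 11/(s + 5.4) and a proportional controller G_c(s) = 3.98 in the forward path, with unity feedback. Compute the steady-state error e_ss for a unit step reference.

The loop is type 0. Static position error constant K_pos = G_c(0)·G(0) = 3.98·2.037 = 8.107.
Steady-state error to a unit step: e_ss = 1/(1+K_pos) = 1/9.107 = 0.11.

0.11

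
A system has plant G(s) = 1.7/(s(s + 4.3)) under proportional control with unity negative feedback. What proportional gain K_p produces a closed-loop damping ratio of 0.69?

Closed-loop characteristic equation: s² + 4.3s + K_p·1.7 = 0.
So ω_n = √(1.7K_p) and 2ζω_n = 4.3, giving ζ = 4.3/(2√(1.7K_p)).
Setting ζ = 0.69: √(1.7K_p) = 4.3/(2·0.69) = 3.116, so K_p = 9.709/1.7 = 5.71.

K_p = 5.71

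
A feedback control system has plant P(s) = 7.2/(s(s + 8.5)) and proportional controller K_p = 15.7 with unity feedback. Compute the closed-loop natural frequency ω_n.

ω_n = 10.6 rad/s

With unity feedback the closed-loop characteristic equation is s² + 8.5s + 15.7·7.2 = s² + 8.5s + 113 = 0.
So ω_n² = 113 ⇒ ω_n = 10.63 rad/s, and ζ = 8.5/(2ω_n) = 0.4.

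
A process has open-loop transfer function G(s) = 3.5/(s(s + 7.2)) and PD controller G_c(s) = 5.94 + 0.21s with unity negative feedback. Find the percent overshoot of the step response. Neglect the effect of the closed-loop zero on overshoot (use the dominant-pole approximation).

Forward path: (5.94 + 0.21s)·3.5/(s(s+7.2)). The closed-loop characteristic equation is s² + (7.2 + 3.5·0.21)s + 3.5·5.94 = 0.
That is s² + 7.935s + 20.79 = 0, so ω_n = 4.56 rad/s and ζ = 7.935/(2·4.56) = 0.8701.
%OS = 100·exp(−πζ/√(1−ζ²)) = 0.39%.

0.39%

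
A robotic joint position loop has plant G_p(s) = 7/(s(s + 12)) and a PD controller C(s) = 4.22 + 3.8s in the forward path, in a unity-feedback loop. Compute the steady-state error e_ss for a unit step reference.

The open loop C(s)G_p(s) has a pole at the origin (type 1), so the static position error constant is infinite and e_ss = 1/(1+∞) = 0.

0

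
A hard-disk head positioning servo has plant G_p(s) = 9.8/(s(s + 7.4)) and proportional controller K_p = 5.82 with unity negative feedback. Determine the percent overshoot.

17.1%

The closed-loop denominator s² + 7.4s + 57.04 gives ω_n = √57.04 = 7.552 and ζ = 7.4/(2ω_n) = 0.4899.
%OS = 100·exp(−πζ/√(1−ζ²)) = 100·exp(−π·0.4899/√0.76) = 17.1%.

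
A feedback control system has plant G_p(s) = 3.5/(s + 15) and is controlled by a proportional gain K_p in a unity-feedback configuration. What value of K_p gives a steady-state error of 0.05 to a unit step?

K_p = 81.4

Steady-state error for a unit step on this type-0 loop is 1/(1 + K_p·G_p(0)).
G_p(0) = 0.2333. Require 1/(1 + K_p·0.2333) = 0.05, so 1 + 0.2333·K_p = 20.
K_p = (20 − 1)/0.2333 = 81.4.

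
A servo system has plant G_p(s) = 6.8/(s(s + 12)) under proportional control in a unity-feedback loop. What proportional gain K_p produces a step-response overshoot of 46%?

K_p = 91.9

From %OS = 100·exp(−πζ/√(1−ζ²)) = 46%, ζ = −ln(0.46)/√(π²+ln²(0.46)) = 0.24.
Characteristic equation s² + 12s + 6.8K_p = 0 gives ζ = 12/(2√(6.8K_p)).
Setting ζ = 0.24: √(6.8K_p) = 12/(2·0.24) = 25, so K_p = 625.2/6.8 = 91.9.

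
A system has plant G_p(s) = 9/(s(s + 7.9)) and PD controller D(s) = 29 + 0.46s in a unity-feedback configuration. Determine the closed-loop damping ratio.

ζ = 0.373

Forward path: (29 + 0.46s)·9/(s(s+7.9)). The closed-loop characteristic equation is s² + (7.9 + 9·0.46)s + 9·29 = 0.
That is s² + 12.04s + 261 = 0, so ω_n = 16.16 rad/s and ζ = 12.04/(2·16.16) = 0.3726.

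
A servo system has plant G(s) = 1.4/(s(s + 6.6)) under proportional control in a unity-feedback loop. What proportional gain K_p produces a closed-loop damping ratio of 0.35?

Closed-loop characteristic equation: s² + 6.6s + K_p·1.4 = 0.
So ω_n = √(1.4K_p) and 2ζω_n = 6.6, giving ζ = 6.6/(2√(1.4K_p)).
Setting ζ = 0.35: √(1.4K_p) = 6.6/(2·0.35) = 9.429, so K_p = 88.9/1.4 = 63.5.

K_p = 63.5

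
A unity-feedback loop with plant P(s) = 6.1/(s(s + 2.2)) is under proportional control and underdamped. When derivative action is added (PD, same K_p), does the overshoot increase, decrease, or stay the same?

With PD the characteristic equation becomes s² + (a + K·K_d)s + K·K_p = 0; the damping term grows, ζ rises, overshoot falls.

decrease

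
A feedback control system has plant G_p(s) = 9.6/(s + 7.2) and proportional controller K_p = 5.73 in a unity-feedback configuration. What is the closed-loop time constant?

Closed-loop transfer function: T(s) = K_p·G_p(s)/(1 + K_p·G_p(s)) = 55.01/(s + 7.2 + 55.01) = 55.01/(s + 62.21).
Time constant τ = 1/62.21 = 0.0161 s.

τ = 0.0161 s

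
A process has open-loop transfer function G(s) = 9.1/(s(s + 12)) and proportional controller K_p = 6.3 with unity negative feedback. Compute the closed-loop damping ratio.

1 + K_p·G(s) = 0 gives s² + 12s + 57.33 = 0.
Matching s² + 2ζω_n s + ω_n²: ω_n = √57.33 = 7.572 rad/s and 2ζω_n = 12, so ζ = 12/(2·7.572) = 0.792.

ζ = 0.792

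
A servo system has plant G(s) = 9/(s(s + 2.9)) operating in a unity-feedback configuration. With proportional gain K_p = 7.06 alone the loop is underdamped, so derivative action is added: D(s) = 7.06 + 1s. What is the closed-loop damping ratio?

Forward path: (7.06 + 1s)·9/(s(s+2.9)). The closed-loop characteristic equation is s² + (2.9 + 9·1)s + 9·7.06 = 0.
That is s² + 11.9s + 63.54 = 0, so ω_n = 7.971 rad/s and ζ = 11.9/(2·7.971) = 0.7464.

ζ = 0.746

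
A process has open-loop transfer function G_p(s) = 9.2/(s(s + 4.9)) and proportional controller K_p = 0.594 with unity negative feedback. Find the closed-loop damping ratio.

ζ = 1.05

The closed-loop denominator is s(s+4.9) + 0.594·9.2 = s² + 4.9s + 5.465.
Matching s² + 2ζω_n s + ω_n²: ω_n = √5.465 = 2.338 rad/s and 2ζω_n = 4.9, so ζ = 4.9/(2·2.338) = 1.05.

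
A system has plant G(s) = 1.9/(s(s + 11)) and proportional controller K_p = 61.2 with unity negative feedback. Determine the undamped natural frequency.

1 + K_p·G(s) = 0 gives s² + 11s + 116.3 = 0.
Matching s² + 2ζω_n s + ω_n²: ω_n = √116.3 = 10.78 rad/s and 2ζω_n = 11, so ζ = 11/(2·10.78) = 0.51.

ω_n = 10.8 rad/s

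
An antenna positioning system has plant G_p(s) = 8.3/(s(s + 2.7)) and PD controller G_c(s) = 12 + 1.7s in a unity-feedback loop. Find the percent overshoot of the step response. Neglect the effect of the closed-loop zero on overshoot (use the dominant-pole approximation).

Forward path: (12 + 1.7s)·8.3/(s(s+2.7)). The closed-loop characteristic equation is s² + (2.7 + 8.3·1.7)s + 8.3·12 = 0.
That is s² + 16.81s + 99.6 = 0, so ω_n = 9.98 rad/s and ζ = 16.81/(2·9.98) = 0.8422.
%OS = 100·exp(−πζ/√(1−ζ²)) = 0.739%.

0.739%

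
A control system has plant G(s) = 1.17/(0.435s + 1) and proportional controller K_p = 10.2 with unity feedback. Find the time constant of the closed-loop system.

Closed loop: T(s) = K_p·G/(1+K_p·G) = 11.93/(0.435s + 1 + 11.93), with pole at s = −(1 + 11.93)/0.435 = −29.73.
Closed-loop time constant τ = 1/29.73 = 0.0336 s.

τ = 0.0336 s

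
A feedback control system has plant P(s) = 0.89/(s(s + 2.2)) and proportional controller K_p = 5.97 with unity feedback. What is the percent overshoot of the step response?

From 1 + K_pP(s) = 0: s² + 2.2s + 5.313 = 0 ⇒ ω_n = 2.305, ζ = 0.4772.
%OS = 100·exp(−πζ/√(1−ζ²)) = 100·exp(−π·0.4772/√0.7723) = 18.2%.

18.2%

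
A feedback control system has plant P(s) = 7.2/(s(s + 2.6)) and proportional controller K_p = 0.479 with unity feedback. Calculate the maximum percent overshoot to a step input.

The closed-loop denominator s² + 2.6s + 3.449 gives ω_n = √3.449 = 1.857 and ζ = 2.6/(2ω_n) = 0.7.
%OS = 100·exp(−πζ/√(1−ζ²)) = 100·exp(−π·0.7/√0.51) = 4.6%.

4.6%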